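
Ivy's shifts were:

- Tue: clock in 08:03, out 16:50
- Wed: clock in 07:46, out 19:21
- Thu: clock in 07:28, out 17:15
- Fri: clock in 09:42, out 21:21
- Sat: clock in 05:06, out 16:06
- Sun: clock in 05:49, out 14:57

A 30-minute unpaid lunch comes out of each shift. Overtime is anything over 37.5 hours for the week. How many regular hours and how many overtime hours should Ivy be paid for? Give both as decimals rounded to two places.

Regular 37.50 hours, overtime 21.43 hours

Tue: 08:03–16:50 = 8 h 47 min; less 30 min break → 8 h 17 min
Wed: 07:46–19:21 = 11 h 35 min; less 30 min break → 11 h 5 min
Thu: 07:28–17:15 = 9 h 47 min; less 30 min break → 9 h 17 min
Fri: 09:42–21:21 = 11 h 39 min; less 30 min break → 11 h 9 min
Sat: 05:06–16:06 = 11 h 0 min; less 30 min break → 10 h 30 min
Sun: 05:49–14:57 = 9 h 8 min; less 30 min break → 8 h 38 min
Total worked: 58 h 56 min = 58.93 h.
Threshold 37.5 h → overtime 21 h 26 min, regular 37 h 30 min.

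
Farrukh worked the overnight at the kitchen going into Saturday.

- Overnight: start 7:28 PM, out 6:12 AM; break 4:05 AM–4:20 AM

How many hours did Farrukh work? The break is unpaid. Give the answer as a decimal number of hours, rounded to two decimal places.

Overnight: 7:28 PM → midnight = 4 h 32 min; midnight → 6:12 AM = 6 h 12 min; span 10 h 44 min; less 15 min break → 10 h 29 min

10.48 hours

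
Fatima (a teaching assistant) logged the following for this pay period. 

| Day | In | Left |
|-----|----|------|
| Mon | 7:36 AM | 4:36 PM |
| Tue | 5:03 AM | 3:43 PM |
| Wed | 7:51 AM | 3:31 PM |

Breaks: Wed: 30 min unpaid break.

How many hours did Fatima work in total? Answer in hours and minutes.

26 h 50 min

Mon: 7:36 AM–4:36 PM = 9 h 0 min
Tue: 5:03 AM–3:43 PM = 10 h 40 min
Wed: 7:51 AM–3:31 PM = 7 h 40 min; less 30 min break → 7 h 10 min
Total: 9 h 0 min + 10 h 40 min + 7 h 10 min = 26 h 50 min.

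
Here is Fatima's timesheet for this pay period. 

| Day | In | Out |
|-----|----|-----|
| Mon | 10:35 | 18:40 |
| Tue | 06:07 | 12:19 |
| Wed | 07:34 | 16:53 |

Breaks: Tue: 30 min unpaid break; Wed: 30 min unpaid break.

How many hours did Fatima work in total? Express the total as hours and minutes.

Mon: 10:35–18:40 = 8 h 5 min
Tue: 06:07–12:19 = 6 h 12 min; less 30 min break → 5 h 42 min
Wed: 07:34–16:53 = 9 h 19 min; less 30 min break → 8 h 49 min
Total: 8 h 5 min + 5 h 42 min + 8 h 49 min = 22 h 36 min.

22 h 36 min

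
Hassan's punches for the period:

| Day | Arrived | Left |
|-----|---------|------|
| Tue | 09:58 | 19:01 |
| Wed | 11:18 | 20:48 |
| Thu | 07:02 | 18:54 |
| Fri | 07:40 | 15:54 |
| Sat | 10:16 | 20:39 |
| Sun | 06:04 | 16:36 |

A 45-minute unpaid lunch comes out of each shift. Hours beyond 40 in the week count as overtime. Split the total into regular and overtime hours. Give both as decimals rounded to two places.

Regular 40.00 hours, overtime 15.07 hours

Tue: 09:58–19:01 = 9 h 3 min; less 45 min break → 8 h 18 min
Wed: 11:18–20:48 = 9 h 30 min; less 45 min break → 8 h 45 min
Thu: 07:02–18:54 = 11 h 52 min; less 45 min break → 11 h 7 min
Fri: 07:40–15:54 = 8 h 14 min; less 45 min break → 7 h 29 min
Sat: 10:16–20:39 = 10 h 23 min; less 45 min break → 9 h 38 min
Sun: 06:04–16:36 = 10 h 32 min; less 45 min break → 9 h 47 min
Total worked: 55 h 4 min = 55.07 h.
Threshold 40 h → overtime 15 h 4 min, regular 40 h 0 min.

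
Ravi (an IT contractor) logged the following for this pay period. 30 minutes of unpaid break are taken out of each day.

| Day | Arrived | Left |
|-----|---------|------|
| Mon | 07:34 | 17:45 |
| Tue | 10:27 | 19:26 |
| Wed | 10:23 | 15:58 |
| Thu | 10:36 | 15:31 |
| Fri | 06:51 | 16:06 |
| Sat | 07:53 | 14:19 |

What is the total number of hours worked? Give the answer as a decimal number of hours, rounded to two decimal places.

Mon: 07:34–17:45 = 10 h 11 min; less 30 min break → 9 h 41 min
Tue: 10:27–19:26 = 8 h 59 min; less 30 min break → 8 h 29 min
Wed: 10:23–15:58 = 5 h 35 min; less 30 min break → 5 h 5 min
Thu: 10:36–15:31 = 4 h 55 min; less 30 min break → 4 h 25 min
Fri: 06:51–16:06 = 9 h 15 min; less 30 min break → 8 h 45 min
Sat: 07:53–14:19 = 6 h 26 min; less 30 min break → 5 h 56 min
Total: 9 h 41 min + 8 h 29 min + 5 h 5 min + 4 h 25 min + 8 h 45 min + 5 h 56 min = 42 h 21 min.

42.35 hours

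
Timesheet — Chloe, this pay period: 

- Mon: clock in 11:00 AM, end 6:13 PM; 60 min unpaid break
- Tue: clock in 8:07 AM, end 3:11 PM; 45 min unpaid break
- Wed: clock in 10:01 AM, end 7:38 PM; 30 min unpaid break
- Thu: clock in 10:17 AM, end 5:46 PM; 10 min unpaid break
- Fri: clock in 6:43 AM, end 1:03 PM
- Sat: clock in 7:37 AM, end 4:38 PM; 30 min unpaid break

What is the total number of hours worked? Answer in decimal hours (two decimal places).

Mon: 11:00 AM–6:13 PM = 7 h 13 min; less 60 min break → 6 h 13 min
Tue: 8:07 AM–3:11 PM = 7 h 4 min; less 45 min break → 6 h 19 min
Wed: 10:01 AM–7:38 PM = 9 h 37 min; less 30 min break → 9 h 7 min
Thu: 10:17 AM–5:46 PM = 7 h 29 min; less 10 min break → 7 h 19 min
Fri: 6:43 AM–1:03 PM = 6 h 20 min
Sat: 7:37 AM–4:38 PM = 9 h 1 min; less 30 min break → 8 h 31 min
Total: 6 h 13 min + 6 h 19 min + 9 h 7 min + 7 h 19 min + 6 h 20 min + 8 h 31 min = 43 h 49 min.

43.82 hours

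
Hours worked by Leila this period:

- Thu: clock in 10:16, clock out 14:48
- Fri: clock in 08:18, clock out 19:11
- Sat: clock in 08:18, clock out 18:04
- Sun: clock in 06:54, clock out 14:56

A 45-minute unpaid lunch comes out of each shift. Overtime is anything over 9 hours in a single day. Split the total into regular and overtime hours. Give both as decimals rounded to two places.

Thu: 10:16–14:48 = 4 h 32 min; less 45 min break → 3 h 47 min
Fri: 08:18–19:11 = 10 h 53 min; less 45 min break → 10 h 8 min
Sat: 08:18–18:04 = 9 h 46 min; less 45 min break → 9 h 1 min
Sun: 06:54–14:56 = 8 h 2 min; less 45 min break → 7 h 17 min
Thu reg 3 h 47 min / OT 0 h 0 min; Fri reg 9 h 0 min / OT 1 h 8 min; Sat reg 9 h 0 min / OT 0 h 1 min; Sun reg 7 h 17 min / OT 0 h 0 min.
Totals: regular 29 h 4 min, overtime 1 h 9 min.

Regular 29.07 hours, overtime 1.15 hours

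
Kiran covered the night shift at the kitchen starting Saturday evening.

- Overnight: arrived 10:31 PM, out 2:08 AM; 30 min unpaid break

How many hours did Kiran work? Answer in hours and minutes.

Overnight: 10:31 PM → midnight = 1 h 29 min; midnight → 2:08 AM = 2 h 8 min; span 3 h 37 min; less 30 min break → 3 h 7 min

3 h 7 min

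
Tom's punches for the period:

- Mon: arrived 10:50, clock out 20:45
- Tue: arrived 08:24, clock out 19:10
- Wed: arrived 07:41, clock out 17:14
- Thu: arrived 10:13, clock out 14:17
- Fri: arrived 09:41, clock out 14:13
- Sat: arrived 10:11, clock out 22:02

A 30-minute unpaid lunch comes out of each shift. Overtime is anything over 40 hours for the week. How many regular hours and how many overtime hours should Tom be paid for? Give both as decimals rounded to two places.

Regular 40.00 hours, overtime 7.68 hours

Mon: 10:50–20:45 = 9 h 55 min; less 30 min break → 9 h 25 min
Tue: 08:24–19:10 = 10 h 46 min; less 30 min break → 10 h 16 min
Wed: 07:41–17:14 = 9 h 33 min; less 30 min break → 9 h 3 min
Thu: 10:13–14:17 = 4 h 4 min; less 30 min break → 3 h 34 min
Fri: 09:41–14:13 = 4 h 32 min; less 30 min break → 4 h 2 min
Sat: 10:11–22:02 = 11 h 51 min; less 30 min break → 11 h 21 min
Total worked: 47 h 41 min = 47.68 h.
Threshold 40 h → overtime 7 h 41 min, regular 40 h 0 min.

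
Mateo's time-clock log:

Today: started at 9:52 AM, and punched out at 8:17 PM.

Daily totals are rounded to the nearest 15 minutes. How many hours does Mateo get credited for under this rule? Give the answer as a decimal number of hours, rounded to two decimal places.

Today: 9:52 AM–8:17 PM = 10 h 25 min → rounds to 10 h 30 min

10.50 hours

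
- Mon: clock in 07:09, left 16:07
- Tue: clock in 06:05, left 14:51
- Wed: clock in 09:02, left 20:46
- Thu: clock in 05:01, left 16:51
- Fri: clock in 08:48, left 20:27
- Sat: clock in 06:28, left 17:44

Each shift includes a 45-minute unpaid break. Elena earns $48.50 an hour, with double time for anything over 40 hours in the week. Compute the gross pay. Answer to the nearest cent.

$3852.52

Mon: 07:09–16:07 = 8 h 58 min; less 45 min break → 8 h 13 min
Tue: 06:05–14:51 = 8 h 46 min; less 45 min break → 8 h 1 min
Wed: 09:02–20:46 = 11 h 44 min; less 45 min break → 10 h 59 min
Thu: 05:01–16:51 = 11 h 50 min; less 45 min break → 11 h 5 min
Fri: 08:48–20:27 = 11 h 39 min; less 45 min break → 10 h 54 min
Sat: 06:28–17:44 = 11 h 16 min; less 45 min break → 10 h 31 min
Total worked: 59 h 43 min = 3583 min.
Regular 40 h 0 min = 2400 min at $48.50/h; overtime 19 h 43 min = 1183 min at $97.00/h.
Pay = (2400 × $48.50 + 1183 × $97.00) ÷ 60 = $3852.52.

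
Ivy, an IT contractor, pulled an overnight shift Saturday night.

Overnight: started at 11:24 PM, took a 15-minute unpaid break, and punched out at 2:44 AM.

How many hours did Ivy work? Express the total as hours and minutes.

Overnight: 11:24 PM → midnight = 0 h 36 min; midnight → 2:44 AM = 2 h 44 min; span 3 h 20 min; less 15 min break → 3 h 5 min

3 h 5 min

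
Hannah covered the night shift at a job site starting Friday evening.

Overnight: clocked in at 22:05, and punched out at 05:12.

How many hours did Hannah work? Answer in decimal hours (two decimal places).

Overnight: 22:05 → midnight = 1 h 55 min; midnight → 05:12 = 5 h 12 min; span 7 h 7 min

7.12 hours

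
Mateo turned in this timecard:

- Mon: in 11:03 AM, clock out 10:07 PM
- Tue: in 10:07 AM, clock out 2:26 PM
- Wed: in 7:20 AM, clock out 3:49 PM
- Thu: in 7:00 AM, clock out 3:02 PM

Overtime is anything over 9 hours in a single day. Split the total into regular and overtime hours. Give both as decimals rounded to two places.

Mon: 11:03 AM–10:07 PM = 11 h 4 min
Tue: 10:07 AM–2:26 PM = 4 h 19 min
Wed: 7:20 AM–3:49 PM = 8 h 29 min
Thu: 7:00 AM–3:02 PM = 8 h 2 min
Mon reg 9 h 0 min / OT 2 h 4 min; Tue reg 4 h 19 min / OT 0 h 0 min; Wed reg 8 h 29 min / OT 0 h 0 min; Thu reg 8 h 2 min / OT 0 h 0 min.
Totals: regular 29 h 50 min, overtime 2 h 4 min.

Regular 29.83 hours, overtime 2.07 hours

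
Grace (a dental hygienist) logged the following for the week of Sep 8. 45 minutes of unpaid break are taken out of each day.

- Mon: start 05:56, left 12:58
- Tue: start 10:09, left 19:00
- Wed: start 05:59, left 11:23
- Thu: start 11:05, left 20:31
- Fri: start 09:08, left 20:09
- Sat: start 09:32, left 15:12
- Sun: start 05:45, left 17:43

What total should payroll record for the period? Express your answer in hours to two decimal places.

54.12 hours

Mon: 05:56–12:58 = 7 h 2 min; less 45 min break → 6 h 17 min
Tue: 10:09–19:00 = 8 h 51 min; less 45 min break → 8 h 6 min
Wed: 05:59–11:23 = 5 h 24 min; less 45 min break → 4 h 39 min
Thu: 11:05–20:31 = 9 h 26 min; less 45 min break → 8 h 41 min
Fri: 09:08–20:09 = 11 h 1 min; less 45 min break → 10 h 16 min
Sat: 09:32–15:12 = 5 h 40 min; less 45 min break → 4 h 55 min
Sun: 05:45–17:43 = 11 h 58 min; less 45 min break → 11 h 13 min
Total: 6 h 17 min + 8 h 6 min + 4 h 39 min + 8 h 41 min + 10 h 16 min + 4 h 55 min + 11 h 13 min = 54 h 7 min.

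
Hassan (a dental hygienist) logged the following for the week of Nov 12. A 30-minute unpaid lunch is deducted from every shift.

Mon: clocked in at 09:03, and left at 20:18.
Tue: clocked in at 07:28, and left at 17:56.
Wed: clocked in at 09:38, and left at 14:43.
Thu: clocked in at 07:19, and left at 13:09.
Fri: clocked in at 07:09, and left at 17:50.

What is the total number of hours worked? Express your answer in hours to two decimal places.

Mon: 09:03–20:18 = 11 h 15 min; less 30 min break → 10 h 45 min
Tue: 07:28–17:56 = 10 h 28 min; less 30 min break → 9 h 58 min
Wed: 09:38–14:43 = 5 h 5 min; less 30 min break → 4 h 35 min
Thu: 07:19–13:09 = 5 h 50 min; less 30 min break → 5 h 20 min
Fri: 07:09–17:50 = 10 h 41 min; less 30 min break → 10 h 11 min
Total: 10 h 45 min + 9 h 58 min + 4 h 35 min + 5 h 20 min + 10 h 11 min = 40 h 49 min.

40.82 hours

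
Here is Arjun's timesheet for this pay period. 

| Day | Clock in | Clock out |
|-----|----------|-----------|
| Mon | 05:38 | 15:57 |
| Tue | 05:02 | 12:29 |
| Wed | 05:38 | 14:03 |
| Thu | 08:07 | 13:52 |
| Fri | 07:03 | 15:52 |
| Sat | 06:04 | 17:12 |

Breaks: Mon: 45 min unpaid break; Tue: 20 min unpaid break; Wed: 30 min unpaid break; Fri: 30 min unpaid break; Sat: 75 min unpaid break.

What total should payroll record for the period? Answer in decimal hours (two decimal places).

48.55 hours

Mon: 05:38–15:57 = 10 h 19 min; less 45 min break → 9 h 34 min
Tue: 05:02–12:29 = 7 h 27 min; less 20 min break → 7 h 7 min
Wed: 05:38–14:03 = 8 h 25 min; less 30 min break → 7 h 55 min
Thu: 08:07–13:52 = 5 h 45 min
Fri: 07:03–15:52 = 8 h 49 min; less 30 min break → 8 h 19 min
Sat: 06:04–17:12 = 11 h 8 min; less 75 min break → 9 h 53 min
Total: 9 h 34 min + 7 h 7 min + 7 h 55 min + 5 h 45 min + 8 h 19 min + 9 h 53 min = 48 h 33 min.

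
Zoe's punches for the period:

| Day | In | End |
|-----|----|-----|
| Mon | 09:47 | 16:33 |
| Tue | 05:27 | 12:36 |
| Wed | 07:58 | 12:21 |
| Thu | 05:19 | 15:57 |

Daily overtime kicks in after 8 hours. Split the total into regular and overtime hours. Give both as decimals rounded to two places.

Regular 26.30 hours, overtime 2.63 hours

Mon: 09:47–16:33 = 6 h 46 min
Tue: 05:27–12:36 = 7 h 9 min
Wed: 07:58–12:21 = 4 h 23 min
Thu: 05:19–15:57 = 10 h 38 min
Mon reg 6 h 46 min / OT 0 h 0 min; Tue reg 7 h 9 min / OT 0 h 0 min; Wed reg 4 h 23 min / OT 0 h 0 min; Thu reg 8 h 0 min / OT 2 h 38 min.
Totals: regular 26 h 18 min, overtime 2 h 38 min.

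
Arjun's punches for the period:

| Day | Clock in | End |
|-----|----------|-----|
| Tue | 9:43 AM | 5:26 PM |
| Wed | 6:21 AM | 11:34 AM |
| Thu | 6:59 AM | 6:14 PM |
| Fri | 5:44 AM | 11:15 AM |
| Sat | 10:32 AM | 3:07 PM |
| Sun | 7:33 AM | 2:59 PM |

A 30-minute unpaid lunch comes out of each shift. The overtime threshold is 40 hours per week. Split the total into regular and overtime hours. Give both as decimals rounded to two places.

Tue: 9:43 AM–5:26 PM = 7 h 43 min; less 30 min break → 7 h 13 min
Wed: 6:21 AM–11:34 AM = 5 h 13 min; less 30 min break → 4 h 43 min
Thu: 6:59 AM–6:14 PM = 11 h 15 min; less 30 min break → 10 h 45 min
Fri: 5:44 AM–11:15 AM = 5 h 31 min; less 30 min break → 5 h 1 min
Sat: 10:32 AM–3:07 PM = 4 h 35 min; less 30 min break → 4 h 5 min
Sun: 7:33 AM–2:59 PM = 7 h 26 min; less 30 min break → 6 h 56 min
Total worked: 38 h 43 min = 38.72 h.
Threshold 40 h → overtime 0 h 0 min, regular 38 h 43 min.

Regular 38.72 hours, overtime 0.00 hours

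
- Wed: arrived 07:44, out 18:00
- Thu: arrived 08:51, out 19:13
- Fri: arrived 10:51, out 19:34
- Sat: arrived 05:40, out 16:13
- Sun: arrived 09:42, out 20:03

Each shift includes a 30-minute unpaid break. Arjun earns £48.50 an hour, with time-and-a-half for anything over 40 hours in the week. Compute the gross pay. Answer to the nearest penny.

£2503.81

Wed: 07:44–18:00 = 10 h 16 min; less 30 min break → 9 h 46 min
Thu: 08:51–19:13 = 10 h 22 min; less 30 min break → 9 h 52 min
Fri: 10:51–19:34 = 8 h 43 min; less 30 min break → 8 h 13 min
Sat: 05:40–16:13 = 10 h 33 min; less 30 min break → 10 h 3 min
Sun: 09:42–20:03 = 10 h 21 min; less 30 min break → 9 h 51 min
Total worked: 47 h 45 min = 2865 min.
Regular 40 h 0 min = 2400 min at £48.50/h; overtime 7 h 45 min = 465 min at £72.75/h.
Pay = (2400 × £48.50 + 465 × £72.75) ÷ 60 = £2503.81.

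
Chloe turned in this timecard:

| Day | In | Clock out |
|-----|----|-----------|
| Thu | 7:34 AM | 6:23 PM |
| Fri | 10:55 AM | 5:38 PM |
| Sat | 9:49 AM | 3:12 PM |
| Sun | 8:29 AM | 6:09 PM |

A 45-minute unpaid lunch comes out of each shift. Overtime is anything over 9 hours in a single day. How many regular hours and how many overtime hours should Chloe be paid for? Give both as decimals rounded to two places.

Thu: 7:34 AM–6:23 PM = 10 h 49 min; less 45 min break → 10 h 4 min
Fri: 10:55 AM–5:38 PM = 6 h 43 min; less 45 min break → 5 h 58 min
Sat: 9:49 AM–3:12 PM = 5 h 23 min; less 45 min break → 4 h 38 min
Sun: 8:29 AM–6:09 PM = 9 h 40 min; less 45 min break → 8 h 55 min
Thu reg 9 h 0 min / OT 1 h 4 min; Fri reg 5 h 58 min / OT 0 h 0 min; Sat reg 4 h 38 min / OT 0 h 0 min; Sun reg 8 h 55 min / OT 0 h 0 min.
Totals: regular 28 h 31 min, overtime 1 h 4 min.

Regular 28.52 hours, overtime 1.07 hours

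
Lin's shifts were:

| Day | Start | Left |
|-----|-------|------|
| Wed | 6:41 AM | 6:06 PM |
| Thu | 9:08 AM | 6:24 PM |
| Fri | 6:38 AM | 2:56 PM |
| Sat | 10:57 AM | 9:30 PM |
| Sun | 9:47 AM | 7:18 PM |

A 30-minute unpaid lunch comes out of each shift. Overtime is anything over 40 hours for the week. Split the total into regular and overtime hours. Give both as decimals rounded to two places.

Wed: 6:41 AM–6:06 PM = 11 h 25 min; less 30 min break → 10 h 55 min
Thu: 9:08 AM–6:24 PM = 9 h 16 min; less 30 min break → 8 h 46 min
Fri: 6:38 AM–2:56 PM = 8 h 18 min; less 30 min break → 7 h 48 min
Sat: 10:57 AM–9:30 PM = 10 h 33 min; less 30 min break → 10 h 3 min
Sun: 9:47 AM–7:18 PM = 9 h 31 min; less 30 min break → 9 h 1 min
Total worked: 46 h 33 min = 46.55 h.
Threshold 40 h → overtime 6 h 33 min, regular 40 h 0 min.

Regular 40.00 hours, overtime 6.55 hours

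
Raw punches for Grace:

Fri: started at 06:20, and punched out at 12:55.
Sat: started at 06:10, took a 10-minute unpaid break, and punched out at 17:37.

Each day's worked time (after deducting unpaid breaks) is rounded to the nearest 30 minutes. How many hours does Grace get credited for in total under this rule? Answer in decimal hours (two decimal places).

18.00 hours

Fri: 06:20–12:55 = 6 h 35 min → rounds to 6 h 30 min
Sat: 06:10–17:37 = 11 h 27 min − 10 min = 11 h 17 min → rounds to 11 h 30 min
Total credited: 18 h 0 min.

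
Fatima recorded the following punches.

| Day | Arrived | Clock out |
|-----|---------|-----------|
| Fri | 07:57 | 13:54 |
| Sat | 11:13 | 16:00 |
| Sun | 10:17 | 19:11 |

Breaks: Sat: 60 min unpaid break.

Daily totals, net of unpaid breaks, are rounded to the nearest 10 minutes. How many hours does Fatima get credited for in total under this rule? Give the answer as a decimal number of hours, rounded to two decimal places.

Fri: 07:57–13:54 = 5 h 57 min → rounds to 6 h 0 min
Sat: 11:13–16:00 = 4 h 47 min − 60 min = 3 h 47 min → rounds to 3 h 50 min
Sun: 10:17–19:11 = 8 h 54 min → rounds to 8 h 50 min
Total credited: 18 h 40 min.

18.67 hours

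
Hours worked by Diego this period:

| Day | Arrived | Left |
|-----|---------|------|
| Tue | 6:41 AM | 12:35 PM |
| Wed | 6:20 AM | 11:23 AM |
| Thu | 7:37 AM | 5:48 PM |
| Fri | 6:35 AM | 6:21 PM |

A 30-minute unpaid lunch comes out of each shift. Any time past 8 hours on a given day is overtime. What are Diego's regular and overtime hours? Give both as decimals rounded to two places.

Tue: 6:41 AM–12:35 PM = 5 h 54 min; less 30 min break → 5 h 24 min
Wed: 6:20 AM–11:23 AM = 5 h 3 min; less 30 min break → 4 h 33 min
Thu: 7:37 AM–5:48 PM = 10 h 11 min; less 30 min break → 9 h 41 min
Fri: 6:35 AM–6:21 PM = 11 h 46 min; less 30 min break → 11 h 16 min
Tue reg 5 h 24 min / OT 0 h 0 min; Wed reg 4 h 33 min / OT 0 h 0 min; Thu reg 8 h 0 min / OT 1 h 41 min; Fri reg 8 h 0 min / OT 3 h 16 min.
Totals: regular 25 h 57 min, overtime 4 h 57 min.

Regular 25.95 hours, overtime 4.95 hours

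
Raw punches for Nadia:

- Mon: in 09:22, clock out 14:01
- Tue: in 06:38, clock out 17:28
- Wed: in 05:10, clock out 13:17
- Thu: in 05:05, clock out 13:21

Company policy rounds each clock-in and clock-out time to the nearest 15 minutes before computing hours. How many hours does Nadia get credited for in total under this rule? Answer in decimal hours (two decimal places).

Mon: in 09:22→09:15, out 14:01→14:00; 4 h 45 min
Tue: in 06:38→06:45, out 17:28→17:30; 10 h 45 min
Wed: in 05:10→05:15, out 13:17→13:15; 8 h 0 min
Thu: in 05:05→05:00, out 13:21→13:15; 8 h 15 min
Total credited: 31 h 45 min.

31.75 hours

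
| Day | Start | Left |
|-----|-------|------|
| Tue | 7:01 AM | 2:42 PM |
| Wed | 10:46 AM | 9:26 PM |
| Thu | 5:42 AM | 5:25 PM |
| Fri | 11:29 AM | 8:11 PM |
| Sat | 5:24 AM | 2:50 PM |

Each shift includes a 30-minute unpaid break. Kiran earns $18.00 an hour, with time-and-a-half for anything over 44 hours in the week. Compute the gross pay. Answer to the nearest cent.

$837.90

Tue: 7:01 AM–2:42 PM = 7 h 41 min; less 30 min break → 7 h 11 min
Wed: 10:46 AM–9:26 PM = 10 h 40 min; less 30 min break → 10 h 10 min
Thu: 5:42 AM–5:25 PM = 11 h 43 min; less 30 min break → 11 h 13 min
Fri: 11:29 AM–8:11 PM = 8 h 42 min; less 30 min break → 8 h 12 min
Sat: 5:24 AM–2:50 PM = 9 h 26 min; less 30 min break → 8 h 56 min
Total worked: 45 h 42 min = 2742 min.
Regular 44 h 0 min = 2640 min at $18.00/h; overtime 1 h 42 min = 102 min at $27.00/h.
Pay = (2640 × $18.00 + 102 × $27.00) ÷ 60 = $837.90.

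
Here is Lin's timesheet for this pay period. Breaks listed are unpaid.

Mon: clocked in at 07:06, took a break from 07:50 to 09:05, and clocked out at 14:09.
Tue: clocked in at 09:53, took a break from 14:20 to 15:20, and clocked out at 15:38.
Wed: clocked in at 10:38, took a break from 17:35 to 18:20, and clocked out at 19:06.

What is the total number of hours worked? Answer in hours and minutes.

18 h 16 min

Mon: 07:06–14:09 = 7 h 3 min; less 75 min break → 5 h 48 min
Tue: 09:53–15:38 = 5 h 45 min; less 60 min break → 4 h 45 min
Wed: 10:38–19:06 = 8 h 28 min; less 45 min break → 7 h 43 min
Total: 5 h 48 min + 4 h 45 min + 7 h 43 min = 18 h 16 min.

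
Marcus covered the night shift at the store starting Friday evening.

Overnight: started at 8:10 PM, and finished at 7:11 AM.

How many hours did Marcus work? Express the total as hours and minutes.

11 h 1 min

Overnight: 8:10 PM → midnight = 3 h 50 min; midnight → 7:11 AM = 7 h 11 min; span 11 h 1 min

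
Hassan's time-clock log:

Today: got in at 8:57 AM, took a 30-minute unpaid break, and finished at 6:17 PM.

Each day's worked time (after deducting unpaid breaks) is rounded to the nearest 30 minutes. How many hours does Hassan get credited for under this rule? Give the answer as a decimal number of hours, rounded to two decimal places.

9.00 hours

Today: 8:57 AM–6:17 PM = 9 h 20 min − 30 min = 8 h 50 min → rounds to 9 h 0 min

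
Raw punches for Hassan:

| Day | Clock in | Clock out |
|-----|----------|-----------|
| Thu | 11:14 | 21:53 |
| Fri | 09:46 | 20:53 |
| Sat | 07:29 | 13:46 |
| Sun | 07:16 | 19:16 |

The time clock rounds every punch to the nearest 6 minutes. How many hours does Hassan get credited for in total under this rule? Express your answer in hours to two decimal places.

Thu: in 11:14→11:12, out 21:53→21:54; 10 h 42 min
Fri: in 09:46→09:48, out 20:53→20:54; 11 h 6 min
Sat: in 07:29→07:30, out 13:46→13:48; 6 h 18 min
Sun: in 07:16→07:18, out 19:16→19:18; 12 h 0 min
Total credited: 40 h 6 min.

40.10 hours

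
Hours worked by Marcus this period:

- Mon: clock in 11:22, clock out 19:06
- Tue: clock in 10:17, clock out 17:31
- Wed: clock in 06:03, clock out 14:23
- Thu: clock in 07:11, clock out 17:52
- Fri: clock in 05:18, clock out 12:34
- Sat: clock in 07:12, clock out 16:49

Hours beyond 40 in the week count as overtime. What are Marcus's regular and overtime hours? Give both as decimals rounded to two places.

Mon: 11:22–19:06 = 7 h 44 min
Tue: 10:17–17:31 = 7 h 14 min
Wed: 06:03–14:23 = 8 h 20 min
Thu: 07:11–17:52 = 10 h 41 min
Fri: 05:18–12:34 = 7 h 16 min
Sat: 07:12–16:49 = 9 h 37 min
Total worked: 50 h 52 min = 50.87 h.
Threshold 40 h → overtime 10 h 52 min, regular 40 h 0 min.

Regular 40.00 hours, overtime 10.87 hours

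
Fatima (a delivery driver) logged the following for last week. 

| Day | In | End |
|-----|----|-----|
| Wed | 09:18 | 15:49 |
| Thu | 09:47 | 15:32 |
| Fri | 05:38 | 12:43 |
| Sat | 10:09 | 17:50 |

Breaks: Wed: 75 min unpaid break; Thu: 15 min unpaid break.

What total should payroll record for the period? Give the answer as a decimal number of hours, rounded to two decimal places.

25.53 hours

Wed: 09:18–15:49 = 6 h 31 min; less 75 min break → 5 h 16 min
Thu: 09:47–15:32 = 5 h 45 min; less 15 min break → 5 h 30 min
Fri: 05:38–12:43 = 7 h 5 min
Sat: 10:09–17:50 = 7 h 41 min
Total: 5 h 16 min + 5 h 30 min + 7 h 5 min + 7 h 41 min = 25 h 32 min.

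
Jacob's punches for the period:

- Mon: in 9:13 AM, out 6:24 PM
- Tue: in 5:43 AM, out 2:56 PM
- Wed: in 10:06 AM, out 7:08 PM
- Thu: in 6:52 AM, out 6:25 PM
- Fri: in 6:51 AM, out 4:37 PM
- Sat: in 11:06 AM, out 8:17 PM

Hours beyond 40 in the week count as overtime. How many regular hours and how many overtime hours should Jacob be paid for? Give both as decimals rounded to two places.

Mon: 9:13 AM–6:24 PM = 9 h 11 min
Tue: 5:43 AM–2:56 PM = 9 h 13 min
Wed: 10:06 AM–7:08 PM = 9 h 2 min
Thu: 6:52 AM–6:25 PM = 11 h 33 min
Fri: 6:51 AM–4:37 PM = 9 h 46 min
Sat: 11:06 AM–8:17 PM = 9 h 11 min
Total worked: 57 h 56 min = 57.93 h.
Threshold 40 h → overtime 17 h 56 min, regular 40 h 0 min.

Regular 40.00 hours, overtime 17.93 hours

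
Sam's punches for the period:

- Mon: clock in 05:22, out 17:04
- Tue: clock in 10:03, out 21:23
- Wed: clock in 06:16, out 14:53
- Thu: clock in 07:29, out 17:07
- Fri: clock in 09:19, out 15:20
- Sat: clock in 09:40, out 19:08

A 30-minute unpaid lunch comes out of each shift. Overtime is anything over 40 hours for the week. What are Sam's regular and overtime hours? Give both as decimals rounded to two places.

Mon: 05:22–17:04 = 11 h 42 min; less 30 min break → 11 h 12 min
Tue: 10:03–21:23 = 11 h 20 min; less 30 min break → 10 h 50 min
Wed: 06:16–14:53 = 8 h 37 min; less 30 min break → 8 h 7 min
Thu: 07:29–17:07 = 9 h 38 min; less 30 min break → 9 h 8 min
Fri: 09:19–15:20 = 6 h 1 min; less 30 min break → 5 h 31 min
Sat: 09:40–19:08 = 9 h 28 min; less 30 min break → 8 h 58 min
Total worked: 53 h 46 min = 53.77 h.
Threshold 40 h → overtime 13 h 46 min, regular 40 h 0 min.

Regular 40.00 hours, overtime 13.77 hours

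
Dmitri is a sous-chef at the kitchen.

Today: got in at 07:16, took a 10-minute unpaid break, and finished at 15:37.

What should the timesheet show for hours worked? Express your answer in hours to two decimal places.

Today: 07:16–15:37 = 8 h 21 min; less 10 min break → 8 h 11 min

8.18 hours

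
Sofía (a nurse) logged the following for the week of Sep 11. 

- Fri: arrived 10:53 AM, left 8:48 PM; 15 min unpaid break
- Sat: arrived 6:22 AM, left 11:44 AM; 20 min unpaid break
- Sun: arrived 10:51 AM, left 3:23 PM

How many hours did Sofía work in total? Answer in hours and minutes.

Fri: 10:53 AM–8:48 PM = 9 h 55 min; less 15 min break → 9 h 40 min
Sat: 6:22 AM–11:44 AM = 5 h 22 min; less 20 min break → 5 h 2 min
Sun: 10:51 AM–3:23 PM = 4 h 32 min
Total: 9 h 40 min + 5 h 2 min + 4 h 32 min = 19 h 14 min.

19 h 14 min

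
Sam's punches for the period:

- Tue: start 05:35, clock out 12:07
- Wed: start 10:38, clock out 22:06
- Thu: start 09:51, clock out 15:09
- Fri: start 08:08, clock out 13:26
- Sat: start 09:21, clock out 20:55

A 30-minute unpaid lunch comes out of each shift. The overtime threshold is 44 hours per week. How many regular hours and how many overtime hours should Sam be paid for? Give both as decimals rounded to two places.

Tue: 05:35–12:07 = 6 h 32 min; less 30 min break → 6 h 2 min
Wed: 10:38–22:06 = 11 h 28 min; less 30 min break → 10 h 58 min
Thu: 09:51–15:09 = 5 h 18 min; less 30 min break → 4 h 48 min
Fri: 08:08–13:26 = 5 h 18 min; less 30 min break → 4 h 48 min
Sat: 09:21–20:55 = 11 h 34 min; less 30 min break → 11 h 4 min
Total worked: 37 h 40 min = 37.67 h.
Threshold 44 h → overtime 0 h 0 min, regular 37 h 40 min.

Regular 37.67 hours, overtime 0.00 hours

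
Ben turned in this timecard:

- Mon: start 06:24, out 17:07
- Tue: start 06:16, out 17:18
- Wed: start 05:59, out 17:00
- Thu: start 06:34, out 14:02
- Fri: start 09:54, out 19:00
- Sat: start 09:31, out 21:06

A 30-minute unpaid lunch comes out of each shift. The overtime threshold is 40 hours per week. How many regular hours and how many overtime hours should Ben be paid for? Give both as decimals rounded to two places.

Mon: 06:24–17:07 = 10 h 43 min; less 30 min break → 10 h 13 min
Tue: 06:16–17:18 = 11 h 2 min; less 30 min break → 10 h 32 min
Wed: 05:59–17:00 = 11 h 1 min; less 30 min break → 10 h 31 min
Thu: 06:34–14:02 = 7 h 28 min; less 30 min break → 6 h 58 min
Fri: 09:54–19:00 = 9 h 6 min; less 30 min break → 8 h 36 min
Sat: 09:31–21:06 = 11 h 35 min; less 30 min break → 11 h 5 min
Total worked: 57 h 55 min = 57.92 h.
Threshold 40 h → overtime 17 h 55 min, regular 40 h 0 min.

Regular 40.00 hours, overtime 17.92 hours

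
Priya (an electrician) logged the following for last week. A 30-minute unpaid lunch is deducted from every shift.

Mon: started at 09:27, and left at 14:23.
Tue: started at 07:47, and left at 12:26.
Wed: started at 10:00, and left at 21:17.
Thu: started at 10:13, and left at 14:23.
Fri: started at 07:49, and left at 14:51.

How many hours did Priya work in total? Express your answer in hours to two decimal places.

29.57 hours

Mon: 09:27–14:23 = 4 h 56 min; less 30 min break → 4 h 26 min
Tue: 07:47–12:26 = 4 h 39 min; less 30 min break → 4 h 9 min
Wed: 10:00–21:17 = 11 h 17 min; less 30 min break → 10 h 47 min
Thu: 10:13–14:23 = 4 h 10 min; less 30 min break → 3 h 40 min
Fri: 07:49–14:51 = 7 h 2 min; less 30 min break → 6 h 32 min
Total: 4 h 26 min + 4 h 9 min + 10 h 47 min + 3 h 40 min + 6 h 32 min = 29 h 34 min.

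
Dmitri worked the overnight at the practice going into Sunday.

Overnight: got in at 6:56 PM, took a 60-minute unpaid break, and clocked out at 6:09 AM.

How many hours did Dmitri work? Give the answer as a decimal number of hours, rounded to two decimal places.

10.22 hours

Overnight: 6:56 PM → midnight = 5 h 4 min; midnight → 6:09 AM = 6 h 9 min; span 11 h 13 min; less 60 min break → 10 h 13 min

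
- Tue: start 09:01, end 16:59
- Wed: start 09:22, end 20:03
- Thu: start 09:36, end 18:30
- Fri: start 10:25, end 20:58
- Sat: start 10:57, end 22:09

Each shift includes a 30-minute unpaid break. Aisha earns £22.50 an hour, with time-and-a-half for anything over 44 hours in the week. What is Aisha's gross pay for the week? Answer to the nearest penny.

£1084.50

Tue: 09:01–16:59 = 7 h 58 min; less 30 min break → 7 h 28 min
Wed: 09:22–20:03 = 10 h 41 min; less 30 min break → 10 h 11 min
Thu: 09:36–18:30 = 8 h 54 min; less 30 min break → 8 h 24 min
Fri: 10:25–20:58 = 10 h 33 min; less 30 min break → 10 h 3 min
Sat: 10:57–22:09 = 11 h 12 min; less 30 min break → 10 h 42 min
Total worked: 46 h 48 min = 2808 min.
Regular 44 h 0 min = 2640 min at £22.50/h; overtime 2 h 48 min = 168 min at £33.75/h.
Pay = (2640 × £22.50 + 168 × £33.75) ÷ 60 = £1084.50.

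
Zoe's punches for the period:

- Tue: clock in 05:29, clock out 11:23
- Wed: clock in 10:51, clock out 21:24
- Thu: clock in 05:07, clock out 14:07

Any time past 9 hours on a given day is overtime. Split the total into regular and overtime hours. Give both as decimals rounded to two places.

Tue: 05:29–11:23 = 5 h 54 min
Wed: 10:51–21:24 = 10 h 33 min
Thu: 05:07–14:07 = 9 h 0 min
Tue reg 5 h 54 min / OT 0 h 0 min; Wed reg 9 h 0 min / OT 1 h 33 min; Thu reg 9 h 0 min / OT 0 h 0 min.
Totals: regular 23 h 54 min, overtime 1 h 33 min.

Regular 23.90 hours, overtime 1.55 hours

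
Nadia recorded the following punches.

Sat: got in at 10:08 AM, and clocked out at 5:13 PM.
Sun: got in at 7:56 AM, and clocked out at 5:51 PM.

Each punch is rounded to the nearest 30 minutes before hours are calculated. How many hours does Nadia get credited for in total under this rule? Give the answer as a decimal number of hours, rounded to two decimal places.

17.00 hours

Sat: in 10:08 AM→10:00 AM, out 5:13 PM→5:00 PM; 7 h 0 min
Sun: in 7:56 AM→8:00 AM, out 5:51 PM→6:00 PM; 10 h 0 min
Total credited: 17 h 0 min.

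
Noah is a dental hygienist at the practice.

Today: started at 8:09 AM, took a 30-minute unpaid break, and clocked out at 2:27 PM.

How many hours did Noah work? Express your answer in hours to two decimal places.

Today: 8:09 AM–2:27 PM = 6 h 18 min; less 30 min break → 5 h 48 min

5.80 hours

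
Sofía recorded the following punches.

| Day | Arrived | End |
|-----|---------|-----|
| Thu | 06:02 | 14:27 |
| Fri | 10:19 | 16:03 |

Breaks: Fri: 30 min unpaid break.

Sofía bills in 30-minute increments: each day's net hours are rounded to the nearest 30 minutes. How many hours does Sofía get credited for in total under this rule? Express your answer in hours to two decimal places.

13.50 hours

Thu: 06:02–14:27 = 8 h 25 min → rounds to 8 h 30 min
Fri: 10:19–16:03 = 5 h 44 min − 30 min = 5 h 14 min → rounds to 5 h 0 min
Total credited: 13 h 30 min.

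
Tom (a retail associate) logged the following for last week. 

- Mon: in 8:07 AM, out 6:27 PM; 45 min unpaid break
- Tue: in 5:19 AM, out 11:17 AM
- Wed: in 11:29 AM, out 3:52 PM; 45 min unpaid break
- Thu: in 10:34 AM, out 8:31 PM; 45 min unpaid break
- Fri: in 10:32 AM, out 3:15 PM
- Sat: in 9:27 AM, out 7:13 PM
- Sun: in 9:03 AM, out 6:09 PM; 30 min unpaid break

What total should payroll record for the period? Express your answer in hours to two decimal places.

Mon: 8:07 AM–6:27 PM = 10 h 20 min; less 45 min break → 9 h 35 min
Tue: 5:19 AM–11:17 AM = 5 h 58 min
Wed: 11:29 AM–3:52 PM = 4 h 23 min; less 45 min break → 3 h 38 min
Thu: 10:34 AM–8:31 PM = 9 h 57 min; less 45 min break → 9 h 12 min
Fri: 10:32 AM–3:15 PM = 4 h 43 min
Sat: 9:27 AM–7:13 PM = 9 h 46 min
Sun: 9:03 AM–6:09 PM = 9 h 6 min; less 30 min break → 8 h 36 min
Total: 9 h 35 min + 5 h 58 min + 3 h 38 min + 9 h 12 min + 4 h 43 min + 9 h 46 min + 8 h 36 min = 51 h 28 min.

51.47 hours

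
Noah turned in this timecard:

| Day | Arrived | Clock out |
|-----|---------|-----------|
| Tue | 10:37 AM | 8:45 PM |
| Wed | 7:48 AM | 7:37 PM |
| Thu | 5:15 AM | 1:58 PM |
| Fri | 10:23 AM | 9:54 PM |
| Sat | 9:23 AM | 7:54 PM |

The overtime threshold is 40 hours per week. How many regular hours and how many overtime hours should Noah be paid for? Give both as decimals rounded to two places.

Regular 40.00 hours, overtime 12.70 hours

Tue: 10:37 AM–8:45 PM = 10 h 8 min
Wed: 7:48 AM–7:37 PM = 11 h 49 min
Thu: 5:15 AM–1:58 PM = 8 h 43 min
Fri: 10:23 AM–9:54 PM = 11 h 31 min
Sat: 9:23 AM–7:54 PM = 10 h 31 min
Total worked: 52 h 42 min = 52.70 h.
Threshold 40 h → overtime 12 h 42 min, regular 40 h 0 min.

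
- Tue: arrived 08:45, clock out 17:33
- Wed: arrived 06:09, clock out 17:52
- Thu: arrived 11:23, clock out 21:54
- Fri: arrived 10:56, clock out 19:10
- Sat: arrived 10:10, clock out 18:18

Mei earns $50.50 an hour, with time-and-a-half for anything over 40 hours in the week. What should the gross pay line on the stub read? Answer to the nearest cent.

Tue: 08:45–17:33 = 8 h 48 min
Wed: 06:09–17:52 = 11 h 43 min
Thu: 11:23–21:54 = 10 h 31 min
Fri: 10:56–19:10 = 8 h 14 min
Sat: 10:10–18:18 = 8 h 8 min
Total worked: 47 h 24 min = 2844 min.
Regular 40 h 0 min = 2400 min at $50.50/h; overtime 7 h 24 min = 444 min at $75.75/h.
Pay = (2400 × $50.50 + 444 × $75.75) ÷ 60 = $2580.55.

$2580.55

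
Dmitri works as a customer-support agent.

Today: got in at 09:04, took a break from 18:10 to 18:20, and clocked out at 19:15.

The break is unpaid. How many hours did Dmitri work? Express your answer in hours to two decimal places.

Today: 09:04–19:15 = 10 h 11 min; less 10 min break → 10 h 1 min

10.02 hours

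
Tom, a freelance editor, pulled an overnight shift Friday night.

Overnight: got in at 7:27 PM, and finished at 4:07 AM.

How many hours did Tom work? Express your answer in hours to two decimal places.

Overnight: 7:27 PM → midnight = 4 h 33 min; midnight → 4:07 AM = 4 h 7 min; span 8 h 40 min

8.67 hours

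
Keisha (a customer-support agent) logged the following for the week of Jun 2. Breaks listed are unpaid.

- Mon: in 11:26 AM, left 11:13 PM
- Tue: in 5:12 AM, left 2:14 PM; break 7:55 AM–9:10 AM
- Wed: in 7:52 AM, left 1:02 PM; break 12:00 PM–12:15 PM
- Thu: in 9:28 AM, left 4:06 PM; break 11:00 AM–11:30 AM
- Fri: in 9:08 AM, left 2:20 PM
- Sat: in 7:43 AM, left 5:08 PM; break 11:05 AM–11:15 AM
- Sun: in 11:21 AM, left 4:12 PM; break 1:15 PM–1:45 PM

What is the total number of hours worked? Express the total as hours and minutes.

49 h 25 min

Mon: 11:26 AM–11:13 PM = 11 h 47 min
Tue: 5:12 AM–2:14 PM = 9 h 2 min; less 75 min break → 7 h 47 min
Wed: 7:52 AM–1:02 PM = 5 h 10 min; less 15 min break → 4 h 55 min
Thu: 9:28 AM–4:06 PM = 6 h 38 min; less 30 min break → 6 h 8 min
Fri: 9:08 AM–2:20 PM = 5 h 12 min
Sat: 7:43 AM–5:08 PM = 9 h 25 min; less 10 min break → 9 h 15 min
Sun: 11:21 AM–4:12 PM = 4 h 51 min; less 30 min break → 4 h 21 min
Total: 11 h 47 min + 7 h 47 min + 4 h 55 min + 6 h 8 min + 5 h 12 min + 9 h 15 min + 4 h 21 min = 49 h 25 min.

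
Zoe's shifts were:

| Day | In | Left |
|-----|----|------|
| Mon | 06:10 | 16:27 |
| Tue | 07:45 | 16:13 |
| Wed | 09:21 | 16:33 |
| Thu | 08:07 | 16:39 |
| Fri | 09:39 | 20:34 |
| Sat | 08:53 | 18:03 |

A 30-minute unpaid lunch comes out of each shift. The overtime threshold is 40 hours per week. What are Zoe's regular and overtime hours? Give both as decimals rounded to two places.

Regular 40.00 hours, overtime 11.57 hours

Mon: 06:10–16:27 = 10 h 17 min; less 30 min break → 9 h 47 min
Tue: 07:45–16:13 = 8 h 28 min; less 30 min break → 7 h 58 min
Wed: 09:21–16:33 = 7 h 12 min; less 30 min break → 6 h 42 min
Thu: 08:07–16:39 = 8 h 32 min; less 30 min break → 8 h 2 min
Fri: 09:39–20:34 = 10 h 55 min; less 30 min break → 10 h 25 min
Sat: 08:53–18:03 = 9 h 10 min; less 30 min break → 8 h 40 min
Total worked: 51 h 34 min = 51.57 h.
Threshold 40 h → overtime 11 h 34 min, regular 40 h 0 min.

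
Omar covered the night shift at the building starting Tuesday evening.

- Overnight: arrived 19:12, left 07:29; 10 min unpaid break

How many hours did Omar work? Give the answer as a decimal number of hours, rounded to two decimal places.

12.12 hours

Overnight: 19:12 → midnight = 4 h 48 min; midnight → 07:29 = 7 h 29 min; span 12 h 17 min; less 10 min break → 12 h 7 min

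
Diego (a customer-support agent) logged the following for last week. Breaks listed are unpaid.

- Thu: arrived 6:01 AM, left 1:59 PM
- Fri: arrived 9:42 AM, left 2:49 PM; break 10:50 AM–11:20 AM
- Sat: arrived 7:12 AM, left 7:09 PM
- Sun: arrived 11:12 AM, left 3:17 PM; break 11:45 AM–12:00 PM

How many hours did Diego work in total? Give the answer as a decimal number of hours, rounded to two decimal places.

Thu: 6:01 AM–1:59 PM = 7 h 58 min
Fri: 9:42 AM–2:49 PM = 5 h 7 min; less 30 min break → 4 h 37 min
Sat: 7:12 AM–7:09 PM = 11 h 57 min
Sun: 11:12 AM–3:17 PM = 4 h 5 min; less 15 min break → 3 h 50 min
Total: 7 h 58 min + 4 h 37 min + 11 h 57 min + 3 h 50 min = 28 h 22 min.

28.37 hours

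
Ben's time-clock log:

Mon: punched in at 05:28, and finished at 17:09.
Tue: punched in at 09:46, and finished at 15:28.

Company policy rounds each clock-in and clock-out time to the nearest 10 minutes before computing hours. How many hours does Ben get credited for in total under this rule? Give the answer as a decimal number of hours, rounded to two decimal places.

17.33 hours

Mon: in 05:28→05:30, out 17:09→17:10; 11 h 40 min
Tue: in 09:46→09:50, out 15:28→15:30; 5 h 40 min
Total credited: 17 h 20 min.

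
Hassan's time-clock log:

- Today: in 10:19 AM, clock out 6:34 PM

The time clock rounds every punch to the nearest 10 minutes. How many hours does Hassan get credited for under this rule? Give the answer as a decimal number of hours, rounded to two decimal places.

8.17 hours

Today: in 10:19 AM→10:20 AM, out 6:34 PM→6:30 PM; 8 h 10 min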